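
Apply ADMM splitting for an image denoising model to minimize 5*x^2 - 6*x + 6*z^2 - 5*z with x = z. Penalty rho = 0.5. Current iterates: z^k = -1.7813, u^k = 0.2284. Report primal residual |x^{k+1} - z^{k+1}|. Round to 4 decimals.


ADMM iteration with rho = 0.5, z^k = -1.7813, u^k = 0.2284
Step 1: x-update.
Minimize 5*x^2 - 6*x + (0.5/2)*(x + 1.7813 + 0.2284)^2
FOC: (2*5 + 0.5)*x = 6 + 0.5*(-1.7813 - 0.2284)
x^{k+1} = 0.4757
Step 2: z-update.
Minimize 6*z^2 - 5*z + (0.5/2)*(0.4757 - z + 0.2284)^2
FOC: (2*6 + 0.5)*z = 5 + 0.5*(0.4757 + 0.2284)
z^{k+1} = 0.4282
Step 3: u-update.
u^{k+1} = 0.2284 + 0.4757 - 0.4282 = 0.276
Step 4: Primal residual = |0.4757 - 0.4282| = 0.0476


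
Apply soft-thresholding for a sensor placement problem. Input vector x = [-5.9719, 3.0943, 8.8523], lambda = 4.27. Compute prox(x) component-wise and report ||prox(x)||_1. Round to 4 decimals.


Soft-thresholding with lambda = 4.27:
prox(-5.9719) = sign(-5.9719)*max(|-5.9719| - 4.27, 0) = -1.7019
prox(3.0943) = sign(3.0943)*max(|3.0943| - 4.27, 0) = 0.0
prox(8.8523) = sign(8.8523)*max(|8.8523| - 4.27, 0) = 4.5823
prox(x) = [-1.7019, 0.0, 4.5823]
||prox(x)||_1 = 1.7019 + 0.0 + 4.5823 = 6.2842


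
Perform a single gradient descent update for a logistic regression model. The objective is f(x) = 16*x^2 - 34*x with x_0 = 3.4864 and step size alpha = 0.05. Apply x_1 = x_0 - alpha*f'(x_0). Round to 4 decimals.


We compute the gradient at x_0 and apply the update.
f'(x) = 32*x - 34
f'(3.4864) = 32*3.4864 - 34 = 77.5648
x_1 = 3.4864 - 0.05*77.5648 = -0.3918


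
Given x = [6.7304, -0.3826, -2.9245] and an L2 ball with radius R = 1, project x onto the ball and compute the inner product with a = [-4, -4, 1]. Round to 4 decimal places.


Step 1: Compute ||x|| (intermediates to 6 decimals).
||x|| = sqrt(6.7304^2 + (-0.3826)^2 + (-2.9245)^2) = 7.34829
Step 2: Project.
Since ||x|| > R, scale = R/||x|| = 1/7.34829 = 0.136086, proj(x) = scale * x
proj(x) = [0.915913, -0.052067, -0.397984]
Step 3: Dot product.
a^T * proj(x) = -4*0.915913 - 4*(-0.052067) + 1*(-0.397984) = -3.8534


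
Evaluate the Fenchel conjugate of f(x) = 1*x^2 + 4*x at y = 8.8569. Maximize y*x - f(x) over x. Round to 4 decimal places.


f*(y) = sup_x {y*x - a*x^2 - b*x} = sup_x {(y-b)*x - a*x^2}
FOC: (y - b) - 2a*x = 0 => x* = (y - b)/(2a)
x* = (8.8569 - 4)/(2*1) = 2.4285
f*(8.8569) = (y-b)^2/(4a) = (8.8569 - 4)^2/(4*1)
= 23.5895/4 = 5.8974


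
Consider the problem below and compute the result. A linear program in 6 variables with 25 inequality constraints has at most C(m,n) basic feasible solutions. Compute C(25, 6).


Each vertex corresponds to some choice of n active constraints out of m, so the number of vertices is at most C(m, n) = m! / (n!(m-n)!).
m = 25, n = 6
Numerator: 25 * 24 * 23 * 22 * 21 * 20
Denominator: 6! = 720
C(25, 6) = 177100


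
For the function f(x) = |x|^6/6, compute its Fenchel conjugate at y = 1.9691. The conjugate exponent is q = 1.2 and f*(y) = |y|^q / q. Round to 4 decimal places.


The conjugate exponent q satisfies 1/p + 1/q = 1.
p = 6, so q = 6/(6 - 1) = 1.2
|y|^q = 1.9691^1.2 = 2.2549
f*(1.9691) = 2.2549 / 1.2 = 1.8791


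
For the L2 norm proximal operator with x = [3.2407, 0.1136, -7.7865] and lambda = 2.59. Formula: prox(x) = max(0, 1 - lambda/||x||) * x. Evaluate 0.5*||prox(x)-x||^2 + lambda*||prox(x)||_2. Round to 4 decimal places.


Step 1: Compute ||x||.
||x|| = 8.4347
Step 2: Compute scaling factor.
scale = max(0, 1 - 2.59/8.4347) = 0.6929
Step 3: prox(x) = [2.2456, 0.0787, -5.3955]
||prox(x)|| = 5.8447
Step 4: Proximal objective.
0.5*||prox-x||^2 = 3.3541
lambda*||prox|| = 15.1378
Total = 18.4919


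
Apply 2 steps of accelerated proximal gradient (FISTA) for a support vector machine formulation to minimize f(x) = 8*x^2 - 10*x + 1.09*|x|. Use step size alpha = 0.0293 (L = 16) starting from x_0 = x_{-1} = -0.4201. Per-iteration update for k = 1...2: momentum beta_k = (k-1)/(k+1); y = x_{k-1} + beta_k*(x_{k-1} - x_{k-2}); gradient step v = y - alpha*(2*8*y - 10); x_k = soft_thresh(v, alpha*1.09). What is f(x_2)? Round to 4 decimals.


FISTA on f(x) = 8*x^2 - 10*x + 1.09*|x|
L = 16, alpha = 0.0293
Iteration 1: beta = 0.0, y = -0.4201 + 0.0*(-0.4201 + 0.4201) = -0.4201
  grad(y) = -16.7216, v = y - alpha*grad = 0.0698
  prox(v) = soft_thresh(0.0698, 0.0319) = 0.0379
Iteration 2: beta = 0.3333, y = 0.0379 + 0.3333*(0.0379 + 0.4201) = 0.1906
  grad(y) = -6.9508, v = y - alpha*grad = 0.3942
  prox(v) = soft_thresh(0.3942, 0.0319) = 0.3623
f(x_2) = 8*0.3623^2 - 10*0.3623 + 1.09*|0.3623| = -2.178


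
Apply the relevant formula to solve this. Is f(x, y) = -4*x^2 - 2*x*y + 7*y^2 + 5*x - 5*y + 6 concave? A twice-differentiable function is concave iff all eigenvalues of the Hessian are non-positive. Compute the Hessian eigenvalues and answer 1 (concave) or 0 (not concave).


The Hessian of f(x,y) = -4*x^2 - 2*x*y + 7*y^2 + 5*x - 5*y + 6 is:
H = [[-8, -2], [-2, 14]]
Trace = -8 + 14 = 6
Determinant = -8*14 - (-2)^2 = -116
Discriminant = (6)^2 - 4*-116 = 500.0
Eigenvalues: lambda_1 = -8.1803, lambda_2 = 14.1803
The function is not concave.

0


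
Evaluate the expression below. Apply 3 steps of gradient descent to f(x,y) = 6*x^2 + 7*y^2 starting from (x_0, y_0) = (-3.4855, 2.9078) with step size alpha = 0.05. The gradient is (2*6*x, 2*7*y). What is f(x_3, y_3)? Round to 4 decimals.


Gradient descent on f(x,y) = 6*x^2 + 7*y^2.
Starting point: (-3.4855, 2.9078), alpha = 0.05
Step 1: grad_x = 2*6*-3.4855 = -41.826, grad_y = 2*7*2.9078 = 40.7092
  x_1 = -3.4855 - 0.05*-41.826 = -1.3942
  y_1 = 2.9078 - 0.05*40.7092 = 0.8723
Step 2: grad_x = 2*6*-1.3942 = -16.7304, grad_y = 2*7*0.8723 = 12.2128
  x_2 = -1.3942 - 0.05*-16.7304 = -0.5577
  y_2 = 0.8723 - 0.05*12.2128 = 0.2617
Step 3: grad_x = 2*6*-0.5577 = -6.6922, grad_y = 2*7*0.2617 = 3.6638
  x_3 = -0.5577 - 0.05*-6.6922 = -0.2231
  y_3 = 0.2617 - 0.05*3.6638 = 0.0785
f(-0.2231, 0.0785) = 6*(-0.2231)^2 + 7*0.0785^2 = 0.3417


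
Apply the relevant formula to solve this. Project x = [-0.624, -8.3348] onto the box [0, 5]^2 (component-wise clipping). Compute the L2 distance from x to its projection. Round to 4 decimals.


Project each component onto [0, 5].
clip(-0.624) = 0.0, clip(-8.3348) = 0.0
Projection = [0.0, 0.0]
Squared diffs: [0.3894, 69.4689]
Distance = sqrt(69.8583) = 8.3581


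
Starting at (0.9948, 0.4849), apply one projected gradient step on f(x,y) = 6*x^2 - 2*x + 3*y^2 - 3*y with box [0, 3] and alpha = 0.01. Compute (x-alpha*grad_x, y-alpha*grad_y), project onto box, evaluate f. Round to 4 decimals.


Step 1: Compute gradient at (0.9948, 0.4849).
grad_x = 2*6*0.9948 - 2 = 9.9376
grad_y = 2*3*0.4849 - 3 = -0.0906
Step 2: Gradient step.
x_raw = 0.9948 - 0.01*9.9376 = 0.8954
y_raw = 0.4849 - 0.01*-0.0906 = 0.4858
Step 3: Project onto [0, 3].
x_proj = clip(0.8954) = 0.8954
y_proj = clip(0.4858) = 0.4858
Step 4: Evaluate f.
f(0.8954, 0.4858) = 2.2705


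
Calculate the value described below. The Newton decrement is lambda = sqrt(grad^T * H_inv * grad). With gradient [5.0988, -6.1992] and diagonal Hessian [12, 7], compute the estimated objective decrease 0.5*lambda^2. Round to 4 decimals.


Step 1: H is diagonal, so H^(-1) * g = [0.4249, -0.8856].
Step 2: g^T H^(-1) g = sum_i g_i^2 / H_ii
  = (5.0988)^2/12 + (-6.1992)^2/7
  = 2.1665 + 5.49 = 7.6565
Step 3: Objective decrease = 0.5 * g^T H^(-1) g = 3.8282


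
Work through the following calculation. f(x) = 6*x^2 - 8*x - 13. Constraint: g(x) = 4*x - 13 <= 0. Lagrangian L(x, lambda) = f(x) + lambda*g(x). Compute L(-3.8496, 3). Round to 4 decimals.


Step 1: Evaluate f(x).
f(-3.8496) = 6*(-3.8496)^2 - 8*(-3.8496) - 13 = 106.7133
Step 2: Evaluate g(x).
g(-3.8496) = 4*-3.8496 - 13 = -28.3984
Step 3: Compute Lagrangian.
L = 106.7133 + 3*-28.3984 = 21.5181


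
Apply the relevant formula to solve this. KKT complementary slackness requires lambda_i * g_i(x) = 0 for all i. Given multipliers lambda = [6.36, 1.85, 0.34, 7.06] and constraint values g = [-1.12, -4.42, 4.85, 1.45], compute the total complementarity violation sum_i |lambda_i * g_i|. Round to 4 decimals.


KKT complementary slackness check:
lambda_1 * g_1 = 6.36 * -1.12 = -7.1232
lambda_2 * g_2 = 1.85 * -4.42 = -8.177
lambda_3 * g_3 = 0.34 * 4.85 = 1.649
lambda_4 * g_4 = 7.06 * 1.45 = 10.237
Total violation = 7.1232 + 8.177 + 1.649 + 10.237 = 27.1862


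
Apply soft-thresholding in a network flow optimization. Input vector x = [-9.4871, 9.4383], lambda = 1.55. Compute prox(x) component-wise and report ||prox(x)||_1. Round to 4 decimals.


Soft-thresholding with lambda = 1.55:
prox(-9.4871) = sign(-9.4871)*max(|-9.4871| - 1.55, 0) = -7.9371
prox(9.4383) = sign(9.4383)*max(|9.4383| - 1.55, 0) = 7.8883
prox(x) = [-7.9371, 7.8883]
||prox(x)||_1 = 7.9371 + 7.8883 = 15.8254


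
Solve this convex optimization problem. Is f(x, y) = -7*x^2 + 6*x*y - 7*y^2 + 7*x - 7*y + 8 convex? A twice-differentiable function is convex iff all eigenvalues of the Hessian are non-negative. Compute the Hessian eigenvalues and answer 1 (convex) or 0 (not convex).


The Hessian of f(x,y) = -7*x^2 + 6*x*y - 7*y^2 + 7*x - 7*y + 8 is:
H = [[-14, 6], [6, -14]]
Trace = -14 - 14 = -28
Determinant = -14*-14 - (6)^2 = 160
Discriminant = (-28)^2 - 4*160 = 144.0
Eigenvalues: lambda_1 = -20.0, lambda_2 = -8.0
The function is not convex.

0


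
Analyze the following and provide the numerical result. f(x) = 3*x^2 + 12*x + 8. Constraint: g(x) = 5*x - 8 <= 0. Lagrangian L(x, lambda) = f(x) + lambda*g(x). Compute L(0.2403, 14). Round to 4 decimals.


Step 1: Evaluate f(x).
f(0.2403) = 3*0.2403^2 + 12*0.2403 + 8 = 11.0568
Step 2: Evaluate g(x).
g(0.2403) = 5*0.2403 - 8 = -6.7985
Step 3: Compute Lagrangian.
L = 11.0568 + 14*-6.7985 = -84.1222


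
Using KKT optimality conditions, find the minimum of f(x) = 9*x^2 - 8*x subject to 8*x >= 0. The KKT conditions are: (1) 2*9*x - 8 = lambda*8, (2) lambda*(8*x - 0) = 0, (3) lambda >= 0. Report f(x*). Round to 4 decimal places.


Step 1: Try lambda = 0 (constraint inactive).
Stationarity: 2*9*x - 8 = 0
x* = 8/(2*9) = 4/9 = 0.4444 (rounded; the exact value 4/9 is used below)
Check constraint: 8*0.4444 = 3.5552 >= 0 -- satisfied.
Step 2: Compute optimal value.
f(x*) = 9*(4/9)^2 - 8*(4/9) = -1.7778


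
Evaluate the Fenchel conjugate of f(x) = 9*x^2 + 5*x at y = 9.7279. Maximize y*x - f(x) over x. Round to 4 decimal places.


f*(y) = sup_x {y*x - a*x^2 - b*x} = sup_x {(y-b)*x - a*x^2}
FOC: (y - b) - 2a*x = 0 => x* = (y - b)/(2a)
x* = (9.7279 - 5)/(2*9) = 0.2627
f*(9.7279) = (y-b)^2/(4a) = (9.7279 - 5)^2/(4*9)
= 22.353/36 = 0.6209


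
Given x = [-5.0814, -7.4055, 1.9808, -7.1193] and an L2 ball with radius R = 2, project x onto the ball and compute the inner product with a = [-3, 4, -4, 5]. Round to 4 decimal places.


Step 1: Compute ||x|| (intermediates to 6 decimals).
||x|| = sqrt((-5.0814)^2 + (-7.4055)^2 + 1.9808^2 + (-7.1193)^2) = 11.630566
Step 2: Project.
Since ||x|| > R, scale = R/||x|| = 2/11.630566 = 0.171961, proj(x) = scale * x
proj(x) = [-0.873803, -1.273457, 0.34062, -1.224242]
Step 3: Dot product.
a^T * proj(x) = -3*(-0.873803) + 4*(-1.273457) - 4*0.34062 + 5*(-1.224242) = -9.9561


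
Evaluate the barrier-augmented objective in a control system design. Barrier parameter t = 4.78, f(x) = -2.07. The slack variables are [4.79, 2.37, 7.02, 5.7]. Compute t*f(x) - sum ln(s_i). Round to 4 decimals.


Step 1: Compute log-barrier.
ln values: [1.5665, 0.8629, 1.9488, 1.7405]
phi = -(1.5665 + 0.8629 + 1.9488 + 1.7405) = -6.1186
Step 2: Compute augmented objective.
t*f(x) = 4.78*-2.07 = -9.8946
Total = -9.8946 - 6.1186 = -16.0132


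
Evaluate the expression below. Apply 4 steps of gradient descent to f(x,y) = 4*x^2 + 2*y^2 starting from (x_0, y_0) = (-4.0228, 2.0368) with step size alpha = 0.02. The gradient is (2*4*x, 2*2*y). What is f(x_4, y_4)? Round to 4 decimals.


Gradient descent on f(x,y) = 4*x^2 + 2*y^2.
Starting point: (-4.0228, 2.0368), alpha = 0.02
Step 1: grad_x = 2*4*-4.0228 = -32.1824, grad_y = 2*2*2.0368 = 8.1472
  x_1 = -4.0228 - 0.02*-32.1824 = -3.3792
  y_1 = 2.0368 - 0.02*8.1472 = 1.8739
Step 2: grad_x = 2*4*-3.3792 = -27.0332, grad_y = 2*2*1.8739 = 7.4954
  x_2 = -3.3792 - 0.02*-27.0332 = -2.8385
  y_2 = 1.8739 - 0.02*7.4954 = 1.7239
Step 3: grad_x = 2*4*-2.8385 = -22.7079, grad_y = 2*2*1.7239 = 6.8958
  x_3 = -2.8385 - 0.02*-22.7079 = -2.3843
  y_3 = 1.7239 - 0.02*6.8958 = 1.586
Step 4: grad_x = 2*4*-2.3843 = -19.0746, grad_y = 2*2*1.586 = 6.3441
  x_4 = -2.3843 - 0.02*-19.0746 = -2.0028
  y_4 = 1.586 - 0.02*6.3441 = 1.4591
f(-2.0028, 1.4591) = 4*(-2.0028)^2 + 2*1.4591^2 = 20.3037


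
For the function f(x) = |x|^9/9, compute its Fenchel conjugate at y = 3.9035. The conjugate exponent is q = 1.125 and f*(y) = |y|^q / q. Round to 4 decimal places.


The conjugate exponent q satisfies 1/p + 1/q = 1.
p = 9, so q = 9/(9 - 1) = 1.125
|y|^q = 3.9035^1.125 = 4.6279
f*(3.9035) = 4.6279 / 1.125 = 4.1137


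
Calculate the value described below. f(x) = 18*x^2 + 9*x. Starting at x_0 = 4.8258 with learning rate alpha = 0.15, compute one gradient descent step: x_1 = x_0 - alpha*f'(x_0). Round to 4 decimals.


We compute the gradient at x_0 and apply the update.
f'(x) = 36*x + 9
f'(4.8258) = 36*4.8258 + 9 = 182.7288
x_1 = 4.8258 - 0.15*182.7288 = -22.5835


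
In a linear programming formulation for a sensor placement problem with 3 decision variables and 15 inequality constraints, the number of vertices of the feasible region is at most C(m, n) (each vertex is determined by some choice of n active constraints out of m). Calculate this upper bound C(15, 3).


Each vertex corresponds to some choice of n active constraints out of m, so the number of vertices is at most C(m, n) = m! / (n!(m-n)!).
m = 15, n = 3
Numerator: 15 * 14 * 13
Denominator: 3! = 6
C(15, 3) = 455


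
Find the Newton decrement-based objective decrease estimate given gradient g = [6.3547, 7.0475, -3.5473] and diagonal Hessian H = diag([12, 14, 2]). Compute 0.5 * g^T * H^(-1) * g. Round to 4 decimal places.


Step 1: H is diagonal, so H^(-1) * g = [0.5296, 0.5034, -1.7737].
Step 2: g^T H^(-1) g = sum_i g_i^2 / H_ii
  = (6.3547)^2/12 + (7.0475)^2/14 + (-3.5473)^2/2
  = 3.3652 + 3.5477 + 6.2917 = 13.2045
Step 3: Objective decrease = 0.5 * g^T H^(-1) g = 6.6023


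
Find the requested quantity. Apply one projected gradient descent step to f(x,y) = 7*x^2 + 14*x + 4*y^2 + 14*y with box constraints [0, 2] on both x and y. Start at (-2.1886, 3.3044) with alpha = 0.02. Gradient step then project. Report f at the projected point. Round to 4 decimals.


Step 1: Compute gradient at (-2.1886, 3.3044).
grad_x = 2*7*-2.1886 + 14 = -16.6404
grad_y = 2*4*3.3044 + 14 = 40.4352
Step 2: Gradient step.
x_raw = -2.1886 - 0.02*-16.6404 = -1.8558
y_raw = 3.3044 - 0.02*40.4352 = 2.4957
Step 3: Project onto [0, 2].
x_proj = clip(-1.8558) = 0.0
y_proj = clip(2.4957) = 2.0
Step 4: Evaluate f.
f(0.0, 2.0) = 44.0


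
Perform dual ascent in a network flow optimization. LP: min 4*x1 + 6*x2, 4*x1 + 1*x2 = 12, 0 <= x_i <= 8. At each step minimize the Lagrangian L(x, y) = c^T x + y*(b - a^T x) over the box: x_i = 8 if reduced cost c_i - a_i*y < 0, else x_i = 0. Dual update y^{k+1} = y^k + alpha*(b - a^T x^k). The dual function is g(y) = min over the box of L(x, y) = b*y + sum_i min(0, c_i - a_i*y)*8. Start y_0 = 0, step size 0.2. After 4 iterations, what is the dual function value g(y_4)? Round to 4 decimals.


Dual ascent for LP: min 4*x1 + 6*x2, 4*x1 + 1*x2 = 12, 0 <= x_i <= 8
Step 1: y^k = 0.0, reduced costs: (4.0, 6.0)
  x^k = (0.0, 0.0), subgradient = b - a^T x = 12.0
  y^{k+1} = 0.0 + 0.2*12.0 = 2.4
Step 2: y^k = 2.4, reduced costs: (-5.6, 3.6)
  x^k = (8.0, 0.0), subgradient = b - a^T x = -20.0
  y^{k+1} = 2.4 + 0.2*-20.0 = -1.6
Step 3: y^k = -1.6, reduced costs: (10.4, 7.6)
  x^k = (0.0, 0.0), subgradient = b - a^T x = 12.0
  y^{k+1} = -1.6 + 0.2*12.0 = 0.8
Step 4: y^k = 0.8, reduced costs: (0.8, 5.2)
  x^k = (0.0, 0.0), subgradient = b - a^T x = 12.0
  y^{k+1} = 0.8 + 0.2*12.0 = 3.2
Dual objective at y_4 = 3.2: reduced costs (-8.8, 2.8), box minimizer x = (8.0, 0.0)
g(y_4) = b*y + (c1 - a1*y)*x1 + (c2 - a2*y)*x2 = 12*3.2 + (-8.8)*8.0 + 2.8*0.0 = 38.4 - 70.4 + 0.0 = -32.0


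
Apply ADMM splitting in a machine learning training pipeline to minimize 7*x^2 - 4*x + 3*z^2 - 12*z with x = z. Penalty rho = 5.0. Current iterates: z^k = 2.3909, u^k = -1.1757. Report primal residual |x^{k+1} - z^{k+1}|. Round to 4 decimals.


ADMM iteration with rho = 5.0, z^k = 2.3909, u^k = -1.1757
Step 1: x-update.
Minimize 7*x^2 - 4*x + (5.0/2)*(x - 2.3909 - 1.1757)^2
FOC: (2*7 + 5.0)*x = 4 + 5.0*(2.3909 + 1.1757)
x^{k+1} = 1.1491
Step 2: z-update.
Minimize 3*z^2 - 12*z + (5.0/2)*(1.1491 - z - 1.1757)^2
FOC: (2*3 + 5.0)*z = 12 + 5.0*(1.1491 - 1.1757)
z^{k+1} = 1.0788
Step 3: u-update.
u^{k+1} = -1.1757 + 1.1491 - 1.0788 = -1.1054
Step 4: Primal residual = |1.1491 - 1.0788| = 0.0703


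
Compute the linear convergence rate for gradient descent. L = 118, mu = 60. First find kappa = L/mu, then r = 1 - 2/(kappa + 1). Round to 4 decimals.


Step 1: Compute the condition number.
kappa = L/mu = 118/60 = 1.9667
Step 2: Compute the convergence rate.
r = 1 - 2/(kappa + 1) = 1 - 2*mu/(L + mu) = (L - mu)/(L + mu) = 58/178 = 0.3258


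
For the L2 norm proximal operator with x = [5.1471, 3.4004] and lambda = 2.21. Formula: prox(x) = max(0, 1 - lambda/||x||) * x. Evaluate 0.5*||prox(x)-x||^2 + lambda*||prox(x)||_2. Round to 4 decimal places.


Step 1: Compute ||x||.
||x|| = 6.1689
Step 2: Compute scaling factor.
scale = max(0, 1 - 2.21/6.1689) = 0.6418
Step 3: prox(x) = [3.3032, 2.1822]
||prox(x)|| = 3.9589
Step 4: Proximal objective.
0.5*||prox-x||^2 = 2.4421
lambda*||prox|| = 8.7492
Total = 11.1912


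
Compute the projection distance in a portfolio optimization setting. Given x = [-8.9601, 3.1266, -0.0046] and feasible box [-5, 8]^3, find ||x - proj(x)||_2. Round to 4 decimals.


Project each component onto [-5, 8].
clip(-8.9601) = -5.0, clip(3.1266) = 3.1266, clip(-0.0046) = -0.0046
Projection = [-5.0, 3.1266, -0.0046]
Squared diffs: [15.6824, 0.0, 0.0]
Distance = sqrt(15.6824) = 3.9601


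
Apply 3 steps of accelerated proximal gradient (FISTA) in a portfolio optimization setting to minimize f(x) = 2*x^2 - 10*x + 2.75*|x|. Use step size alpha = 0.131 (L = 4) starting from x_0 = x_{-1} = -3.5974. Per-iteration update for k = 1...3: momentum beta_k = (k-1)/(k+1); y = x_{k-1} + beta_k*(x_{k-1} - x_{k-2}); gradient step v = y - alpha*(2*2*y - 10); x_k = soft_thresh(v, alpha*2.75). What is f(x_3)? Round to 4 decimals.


FISTA on f(x) = 2*x^2 - 10*x + 2.75*|x|
L = 4, alpha = 0.131
Iteration 1: beta = 0.0, y = -3.5974 + 0.0*(-3.5974 + 3.5974) = -3.5974
  grad(y) = -24.3896, v = y - alpha*grad = -0.4024
  prox(v) = soft_thresh(-0.4024, 0.3603) = -0.0421
Iteration 2: beta = 0.3333, y = -0.0421 + 0.3333*(-0.0421 + 3.5974) = 1.143
  grad(y) = -5.4281, v = y - alpha*grad = 1.8541
  prox(v) = soft_thresh(1.8541, 0.3603) = 1.4938
Iteration 3: beta = 0.5, y = 1.4938 + 0.5*(1.4938 + 0.0421) = 2.2618
  grad(y) = -0.9529, v = y - alpha*grad = 2.3866
  prox(v) = soft_thresh(2.3866, 0.3603) = 2.0264
f(x_3) = 2*2.0264^2 - 10*2.0264 + 2.75*|2.0264| = -6.4788


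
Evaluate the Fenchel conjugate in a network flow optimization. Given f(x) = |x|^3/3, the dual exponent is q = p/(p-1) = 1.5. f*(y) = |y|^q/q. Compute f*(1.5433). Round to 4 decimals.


The conjugate exponent q satisfies 1/p + 1/q = 1.
p = 3, so q = 3/(3 - 1) = 1.5
|y|^q = 1.5433^1.5 = 1.9172
f*(1.5433) = 1.9172 / 1.5 = 1.2782


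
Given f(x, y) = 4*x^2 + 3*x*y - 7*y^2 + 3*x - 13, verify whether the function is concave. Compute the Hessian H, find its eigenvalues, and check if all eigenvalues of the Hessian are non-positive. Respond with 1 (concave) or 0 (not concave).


The Hessian of f(x,y) = 4*x^2 + 3*x*y - 7*y^2 + 3*x - 13 is:
H = [[8, 3], [3, -14]]
Trace = 8 - 14 = -6
Determinant = 8*-14 - (3)^2 = -121
Discriminant = (-6)^2 - 4*-121 = 520.0
Eigenvalues: lambda_1 = -14.4018, lambda_2 = 8.4018
The function is not concave.

0


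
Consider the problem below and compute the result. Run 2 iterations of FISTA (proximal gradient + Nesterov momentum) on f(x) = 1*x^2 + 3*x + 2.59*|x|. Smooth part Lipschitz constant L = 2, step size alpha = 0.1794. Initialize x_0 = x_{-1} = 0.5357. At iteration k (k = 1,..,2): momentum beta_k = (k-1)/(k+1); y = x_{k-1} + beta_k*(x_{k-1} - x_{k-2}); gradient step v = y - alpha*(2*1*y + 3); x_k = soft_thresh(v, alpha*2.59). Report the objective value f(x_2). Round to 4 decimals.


FISTA on f(x) = 1*x^2 + 3*x + 2.59*|x|
L = 2, alpha = 0.1794
Iteration 1: beta = 0.0, y = 0.5357 + 0.0*(0.5357 - 0.5357) = 0.5357
  grad(y) = 4.0714, v = y - alpha*grad = -0.1947
  prox(v) = soft_thresh(-0.1947, 0.4646) = 0.0
Iteration 2: beta = 0.3333, y = 0.0 + 0.3333*(0.0 - 0.5357) = -0.1786
  grad(y) = 2.6429, v = y - alpha*grad = -0.6527
  prox(v) = soft_thresh(-0.6527, 0.4646) = -0.1881
f(x_2) = 1*(-0.1881)^2 + 3*(-0.1881) + 2.59*|-0.1881| = -0.0417


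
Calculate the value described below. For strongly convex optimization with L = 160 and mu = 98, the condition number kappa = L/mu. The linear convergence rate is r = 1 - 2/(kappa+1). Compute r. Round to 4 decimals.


Step 1: Compute the condition number.
kappa = L/mu = 160/98 = 1.6327
Step 2: Compute the convergence rate.
r = 1 - 2/(kappa + 1) = 1 - 2*mu/(L + mu) = (L - mu)/(L + mu) = 62/258 = 0.2403


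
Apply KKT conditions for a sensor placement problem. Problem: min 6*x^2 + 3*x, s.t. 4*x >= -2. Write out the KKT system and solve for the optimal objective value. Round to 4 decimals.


Step 1: Try lambda = 0 (constraint inactive).
Stationarity: 2*6*x + 3 = 0
x* = -3/(2*6) = -0.25
Check constraint: 4*-0.25 = -1.0 >= -2 -- satisfied.
Step 2: Compute optimal value.
f(x*) = 6*(-0.25)^2 + 3*(-0.25) = -0.375


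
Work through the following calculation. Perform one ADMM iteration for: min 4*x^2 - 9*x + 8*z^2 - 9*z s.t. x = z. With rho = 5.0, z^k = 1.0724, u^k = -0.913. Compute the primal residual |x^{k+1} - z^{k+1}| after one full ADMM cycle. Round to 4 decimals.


ADMM iteration with rho = 5.0, z^k = 1.0724, u^k = -0.913
Step 1: x-update.
Minimize 4*x^2 - 9*x + (5.0/2)*(x - 1.0724 - 0.913)^2
FOC: (2*4 + 5.0)*x = 9 + 5.0*(1.0724 + 0.913)
x^{k+1} = 1.4559
Step 2: z-update.
Minimize 8*z^2 - 9*z + (5.0/2)*(1.4559 - z - 0.913)^2
FOC: (2*8 + 5.0)*z = 9 + 5.0*(1.4559 - 0.913)
z^{k+1} = 0.5578
Step 3: u-update.
u^{k+1} = -0.913 + 1.4559 - 0.5578 = -0.0149
Step 4: Primal residual = |1.4559 - 0.5578| = 0.8981


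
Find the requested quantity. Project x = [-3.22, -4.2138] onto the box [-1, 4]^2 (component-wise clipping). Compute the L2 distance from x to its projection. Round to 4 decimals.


Project each component onto [-1, 4].
clip(-3.22) = -1.0, clip(-4.2138) = -1.0
Projection = [-1.0, -1.0]
Squared diffs: [4.9284, 10.3285]
Distance = sqrt(15.2569) = 3.906


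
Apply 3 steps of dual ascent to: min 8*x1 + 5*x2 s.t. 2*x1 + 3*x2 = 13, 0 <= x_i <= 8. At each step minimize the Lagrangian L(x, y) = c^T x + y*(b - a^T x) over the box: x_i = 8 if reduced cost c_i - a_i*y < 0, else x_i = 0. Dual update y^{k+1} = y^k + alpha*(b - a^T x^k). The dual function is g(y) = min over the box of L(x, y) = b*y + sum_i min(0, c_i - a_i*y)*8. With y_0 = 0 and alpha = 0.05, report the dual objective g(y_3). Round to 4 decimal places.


Dual ascent for LP: min 8*x1 + 5*x2, 2*x1 + 3*x2 = 13, 0 <= x_i <= 8
Step 1: y^k = 0.0, reduced costs: (8.0, 5.0)
  x^k = (0.0, 0.0), subgradient = b - a^T x = 13.0
  y^{k+1} = 0.0 + 0.05*13.0 = 0.65
Step 2: y^k = 0.65, reduced costs: (6.7, 3.05)
  x^k = (0.0, 0.0), subgradient = b - a^T x = 13.0
  y^{k+1} = 0.65 + 0.05*13.0 = 1.3
Step 3: y^k = 1.3, reduced costs: (5.4, 1.1)
  x^k = (0.0, 0.0), subgradient = b - a^T x = 13.0
  y^{k+1} = 1.3 + 0.05*13.0 = 1.95
Dual objective at y_3 = 1.95: reduced costs (4.1, -0.85), box minimizer x = (0.0, 8.0)
g(y_3) = b*y + (c1 - a1*y)*x1 + (c2 - a2*y)*x2 = 13*1.95 + 4.1*0.0 + (-0.85)*8.0 = 25.35 + 0.0 - 6.8 = 18.55


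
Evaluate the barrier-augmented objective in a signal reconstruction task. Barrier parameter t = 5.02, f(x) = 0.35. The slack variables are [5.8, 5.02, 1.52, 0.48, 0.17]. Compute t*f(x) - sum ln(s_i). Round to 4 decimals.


Step 1: Compute log-barrier.
ln values: [1.7579, 1.6134, 0.4187, -0.734, -1.772]
phi = -(1.7579 + 1.6134 + 0.4187 - 0.734 - 1.772) = -1.2841
Step 2: Compute augmented objective.
t*f(x) = 5.02*0.35 = 1.757
Total = 1.757 - 1.2841 = 0.4729


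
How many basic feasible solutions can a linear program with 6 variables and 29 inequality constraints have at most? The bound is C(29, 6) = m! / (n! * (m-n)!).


Each vertex corresponds to some choice of n active constraints out of m, so the number of vertices is at most C(m, n) = m! / (n!(m-n)!).
m = 29, n = 6
Numerator: 29 * 28 * 27 * 26 * 25 * 24
Denominator: 6! = 720
C(29, 6) = 475020


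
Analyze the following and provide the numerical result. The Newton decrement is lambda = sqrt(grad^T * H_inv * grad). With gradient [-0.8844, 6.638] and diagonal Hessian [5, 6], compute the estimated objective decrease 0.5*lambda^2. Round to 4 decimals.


Step 1: H is diagonal, so H^(-1) * g = [-0.1769, 1.1063].
Step 2: g^T H^(-1) g = sum_i g_i^2 / H_ii
  = (-0.8844)^2/5 + (6.638)^2/6
  = 0.1564 + 7.3438 = 7.5003
Step 3: Objective decrease = 0.5 * g^T H^(-1) g = 3.7501


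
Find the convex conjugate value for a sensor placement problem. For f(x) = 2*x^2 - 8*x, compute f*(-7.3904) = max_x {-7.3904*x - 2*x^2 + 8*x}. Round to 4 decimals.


f*(y) = sup_x {y*x - a*x^2 - b*x} = sup_x {(y-b)*x - a*x^2}
FOC: (y - b) - 2a*x = 0 => x* = (y - b)/(2a)
x* = (-7.3904 + 8)/(2*2) = 0.1524
f*(-7.3904) = (y-b)^2/(4a) = (-7.3904 + 8)^2/(4*2)
= 0.3716/8 = 0.0465


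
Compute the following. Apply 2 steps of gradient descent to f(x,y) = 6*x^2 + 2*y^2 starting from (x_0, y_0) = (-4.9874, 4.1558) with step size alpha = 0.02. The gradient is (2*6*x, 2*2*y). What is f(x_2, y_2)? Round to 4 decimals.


Gradient descent on f(x,y) = 6*x^2 + 2*y^2.
Starting point: (-4.9874, 4.1558), alpha = 0.02
Step 1: grad_x = 2*6*-4.9874 = -59.8488, grad_y = 2*2*4.1558 = 16.6232
  x_1 = -4.9874 - 0.02*-59.8488 = -3.7904
  y_1 = 4.1558 - 0.02*16.6232 = 3.8233
Step 2: grad_x = 2*6*-3.7904 = -45.4851, grad_y = 2*2*3.8233 = 15.2933
  x_2 = -3.7904 - 0.02*-45.4851 = -2.8807
  y_2 = 3.8233 - 0.02*15.2933 = 3.5175
f(-2.8807, 3.5175) = 6*(-2.8807)^2 + 2*3.5175^2 = 74.5365


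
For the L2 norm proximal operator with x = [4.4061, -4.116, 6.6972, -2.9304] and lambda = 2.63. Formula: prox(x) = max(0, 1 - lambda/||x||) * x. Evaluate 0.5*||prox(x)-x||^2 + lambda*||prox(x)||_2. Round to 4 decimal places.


Step 1: Compute ||x||.
||x|| = 9.476
Step 2: Compute scaling factor.
scale = max(0, 1 - 2.63/9.476) = 0.7225
Step 3: prox(x) = [3.1832, -2.9736, 4.8384, -2.1171]
||prox(x)|| = 6.846
Step 4: Proximal objective.
0.5*||prox-x||^2 = 3.4585
lambda*||prox|| = 18.005
Total = 21.4635


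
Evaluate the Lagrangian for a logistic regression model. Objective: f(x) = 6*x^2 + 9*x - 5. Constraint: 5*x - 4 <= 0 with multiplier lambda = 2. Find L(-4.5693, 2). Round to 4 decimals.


Step 1: Evaluate f(x).
f(-4.5693) = 6*(-4.5693)^2 + 9*(-4.5693) - 5 = 79.1473
Step 2: Evaluate g(x).
g(-4.5693) = 5*-4.5693 - 4 = -26.8465
Step 3: Compute Lagrangian.
L = 79.1473 + 2*-26.8465 = 25.4543


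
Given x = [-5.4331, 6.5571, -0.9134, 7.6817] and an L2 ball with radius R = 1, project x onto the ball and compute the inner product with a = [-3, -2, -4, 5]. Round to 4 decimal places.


Step 1: Compute ||x|| (intermediates to 6 decimals).
||x|| = sqrt((-5.4331)^2 + 6.5571^2 + (-0.9134)^2 + 7.6817^2) = 11.504649
Step 2: Project.
Since ||x|| > R, scale = R/||x|| = 1/11.504649 = 0.086921, proj(x) = scale * x
proj(x) = [-0.47225, 0.56995, -0.079394, 0.667701]
Step 3: Dot product.
a^T * proj(x) = -3*(-0.47225) - 2*0.56995 - 4*(-0.079394) + 5*0.667701 = 3.9329


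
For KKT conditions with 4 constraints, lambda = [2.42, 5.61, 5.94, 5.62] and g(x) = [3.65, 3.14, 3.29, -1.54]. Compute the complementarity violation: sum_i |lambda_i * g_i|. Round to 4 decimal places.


KKT complementary slackness check:
lambda_1 * g_1 = 2.42 * 3.65 = 8.833
lambda_2 * g_2 = 5.61 * 3.14 = 17.6154
lambda_3 * g_3 = 5.94 * 3.29 = 19.5426
lambda_4 * g_4 = 5.62 * -1.54 = -8.6548
Total violation = 8.833 + 17.6154 + 19.5426 + 8.6548 = 54.6458


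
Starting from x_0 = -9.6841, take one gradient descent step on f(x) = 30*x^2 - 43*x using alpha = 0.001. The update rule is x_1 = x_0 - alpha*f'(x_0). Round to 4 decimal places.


We compute the gradient at x_0 and apply the update.
f'(x) = 60*x - 43
f'(-9.6841) = 60*-9.6841 - 43 = -624.046
x_1 = -9.6841 - 0.001*-624.046 = -9.0601


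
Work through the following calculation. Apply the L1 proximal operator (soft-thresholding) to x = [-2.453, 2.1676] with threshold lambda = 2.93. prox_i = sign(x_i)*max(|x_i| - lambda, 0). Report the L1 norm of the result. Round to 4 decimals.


Soft-thresholding with lambda = 2.93:
prox(-2.453) = sign(-2.453)*max(|-2.453| - 2.93, 0) = 0.0
prox(2.1676) = sign(2.1676)*max(|2.1676| - 2.93, 0) = 0.0
prox(x) = [0.0, 0.0]
||prox(x)||_1 = 0.0 + 0.0 = 0.0


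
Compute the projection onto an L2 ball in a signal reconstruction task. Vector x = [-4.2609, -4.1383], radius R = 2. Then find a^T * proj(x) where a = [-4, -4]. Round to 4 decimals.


Step 1: Compute ||x|| (intermediates to 6 decimals).
||x|| = sqrt((-4.2609)^2 + (-4.1383)^2) = 5.939764
Step 2: Project.
Since ||x|| > R, scale = R/||x|| = 2/5.939764 = 0.336714, proj(x) = scale * x
proj(x) = [-1.434705, -1.393424]
Step 3: Dot product.
a^T * proj(x) = -4*(-1.434705) - 4*(-1.393424) = 11.3125


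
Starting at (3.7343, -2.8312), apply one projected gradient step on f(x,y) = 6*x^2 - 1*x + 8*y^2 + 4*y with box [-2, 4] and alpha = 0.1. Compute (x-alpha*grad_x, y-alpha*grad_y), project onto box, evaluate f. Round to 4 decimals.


Step 1: Compute gradient at (3.7343, -2.8312).
grad_x = 2*6*3.7343 - 1 = 43.8116
grad_y = 2*8*-2.8312 + 4 = -41.2992
Step 2: Gradient step.
x_raw = 3.7343 - 0.1*43.8116 = -0.6469
y_raw = -2.8312 - 0.1*-41.2992 = 1.2987
Step 3: Project onto [-2, 4].
x_proj = clip(-0.6469) = -0.6469
y_proj = clip(1.2987) = 1.2987
Step 4: Evaluate f.
f(-0.6469, 1.2987) = 21.8457


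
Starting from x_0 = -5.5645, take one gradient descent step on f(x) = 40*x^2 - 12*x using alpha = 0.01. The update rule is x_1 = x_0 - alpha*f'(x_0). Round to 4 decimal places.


We compute the gradient at x_0 and apply the update.
f'(x) = 80*x - 12
f'(-5.5645) = 80*-5.5645 - 12 = -457.16
x_1 = -5.5645 - 0.01*-457.16 = -0.9929


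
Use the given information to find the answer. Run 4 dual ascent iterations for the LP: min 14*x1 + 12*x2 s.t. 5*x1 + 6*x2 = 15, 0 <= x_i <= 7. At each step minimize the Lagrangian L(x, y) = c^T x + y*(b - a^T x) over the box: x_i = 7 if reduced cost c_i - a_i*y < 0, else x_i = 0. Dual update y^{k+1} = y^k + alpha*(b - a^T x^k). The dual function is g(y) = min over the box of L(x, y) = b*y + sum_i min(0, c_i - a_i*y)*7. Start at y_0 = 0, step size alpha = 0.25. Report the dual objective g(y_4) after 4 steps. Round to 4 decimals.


Dual ascent for LP: min 14*x1 + 12*x2, 5*x1 + 6*x2 = 15, 0 <= x_i <= 7
Step 1: y^k = 0.0, reduced costs: (14.0, 12.0)
  x^k = (0.0, 0.0), subgradient = b - a^T x = 15.0
  y^{k+1} = 0.0 + 0.25*15.0 = 3.75
Step 2: y^k = 3.75, reduced costs: (-4.75, -10.5)
  x^k = (7.0, 7.0), subgradient = b - a^T x = -62.0
  y^{k+1} = 3.75 + 0.25*-62.0 = -11.75
Step 3: y^k = -11.75, reduced costs: (72.75, 82.5)
  x^k = (0.0, 0.0), subgradient = b - a^T x = 15.0
  y^{k+1} = -11.75 + 0.25*15.0 = -8.0
Step 4: y^k = -8.0, reduced costs: (54.0, 60.0)
  x^k = (0.0, 0.0), subgradient = b - a^T x = 15.0
  y^{k+1} = -8.0 + 0.25*15.0 = -4.25
Dual objective at y_4 = -4.25: reduced costs (35.25, 37.5), box minimizer x = (0.0, 0.0)
g(y_4) = b*y + (c1 - a1*y)*x1 + (c2 - a2*y)*x2 = 15*(-4.25) + 35.25*0.0 + 37.5*0.0 = -63.75 + 0.0 + 0.0 = -63.75


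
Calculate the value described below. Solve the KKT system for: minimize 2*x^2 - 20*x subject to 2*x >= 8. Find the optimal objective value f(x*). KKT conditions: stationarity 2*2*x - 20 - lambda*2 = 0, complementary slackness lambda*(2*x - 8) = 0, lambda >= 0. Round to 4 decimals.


Step 1: Try lambda = 0 (constraint inactive).
Stationarity: 2*2*x - 20 = 0
x* = 20/(2*2) = 5.0
Check constraint: 2*5.0 = 10.0 >= 8 -- satisfied.
Step 2: Compute optimal value.
f(x*) = 2*5.0^2 - 20*5.0 = -50.0


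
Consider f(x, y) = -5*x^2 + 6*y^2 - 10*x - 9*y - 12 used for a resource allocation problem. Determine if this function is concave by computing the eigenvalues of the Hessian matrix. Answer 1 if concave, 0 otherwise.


The Hessian of f(x,y) = -5*x^2 + 6*y^2 - 10*x - 9*y - 12 is:
H = [[-10, 0], [0, 12]]
Trace = -10 + 12 = 2
Determinant = -10*12 - (0)^2 = -120
Discriminant = (2)^2 - 4*-120 = 484.0
Eigenvalues: lambda_1 = -10.0, lambda_2 = 12.0
The function is not concave.

0


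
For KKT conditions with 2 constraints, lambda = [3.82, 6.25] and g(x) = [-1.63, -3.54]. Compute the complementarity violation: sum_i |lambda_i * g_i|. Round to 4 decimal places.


KKT complementary slackness check:
lambda_1 * g_1 = 3.82 * -1.63 = -6.2266
lambda_2 * g_2 = 6.25 * -3.54 = -22.125
Total violation = 6.2266 + 22.125 = 28.3516


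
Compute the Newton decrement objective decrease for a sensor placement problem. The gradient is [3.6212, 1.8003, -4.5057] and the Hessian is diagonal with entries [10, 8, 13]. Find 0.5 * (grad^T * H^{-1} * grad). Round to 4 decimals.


Step 1: H is diagonal, so H^(-1) * g = [0.3621, 0.225, -0.3466].
Step 2: g^T H^(-1) g = sum_i g_i^2 / H_ii
  = (3.6212)^2/10 + (1.8003)^2/8 + (-4.5057)^2/13
  = 1.3113 + 0.4051 + 1.5616 = 3.2781
Step 3: Objective decrease = 0.5 * g^T H^(-1) g = 1.639


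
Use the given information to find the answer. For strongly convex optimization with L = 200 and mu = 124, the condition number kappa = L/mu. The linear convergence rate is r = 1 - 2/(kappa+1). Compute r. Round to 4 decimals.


Step 1: Compute the condition number.
kappa = L/mu = 200/124 = 1.6129
Step 2: Compute the convergence rate.
r = 1 - 2/(kappa + 1) = 1 - 2*mu/(L + mu) = (L - mu)/(L + mu) = 76/324 = 0.2346


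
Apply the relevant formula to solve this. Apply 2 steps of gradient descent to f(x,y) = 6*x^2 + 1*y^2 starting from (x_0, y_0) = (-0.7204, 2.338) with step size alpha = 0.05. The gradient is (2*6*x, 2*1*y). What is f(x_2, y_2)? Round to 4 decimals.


Gradient descent on f(x,y) = 6*x^2 + 1*y^2.
Starting point: (-0.7204, 2.338), alpha = 0.05
Step 1: grad_x = 2*6*-0.7204 = -8.6448, grad_y = 2*1*2.338 = 4.676
  x_1 = -0.7204 - 0.05*-8.6448 = -0.2882
  y_1 = 2.338 - 0.05*4.676 = 2.1042
Step 2: grad_x = 2*6*-0.2882 = -3.4579, grad_y = 2*1*2.1042 = 4.2084
  x_2 = -0.2882 - 0.05*-3.4579 = -0.1153
  y_2 = 2.1042 - 0.05*4.2084 = 1.8938
f(-0.1153, 1.8938) = 6*(-0.1153)^2 + 1*1.8938^2 = 3.6661


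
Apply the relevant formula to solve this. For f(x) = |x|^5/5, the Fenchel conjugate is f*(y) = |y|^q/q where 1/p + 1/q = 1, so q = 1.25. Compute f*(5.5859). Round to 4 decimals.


The conjugate exponent q satisfies 1/p + 1/q = 1.
p = 5, so q = 5/(5 - 1) = 1.25
|y|^q = 5.5859^1.25 = 8.5875
f*(5.5859) = 8.5875 / 1.25 = 6.87


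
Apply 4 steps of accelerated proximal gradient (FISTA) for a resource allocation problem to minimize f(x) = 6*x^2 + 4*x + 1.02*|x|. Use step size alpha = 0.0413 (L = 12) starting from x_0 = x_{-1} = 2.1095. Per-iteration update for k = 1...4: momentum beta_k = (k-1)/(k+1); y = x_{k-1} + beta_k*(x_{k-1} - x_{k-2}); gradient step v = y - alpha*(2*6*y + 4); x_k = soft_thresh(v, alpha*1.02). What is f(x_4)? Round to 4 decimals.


FISTA on f(x) = 6*x^2 + 4*x + 1.02*|x|
L = 12, alpha = 0.0413
Iteration 1: beta = 0.0, y = 2.1095 + 0.0*(2.1095 - 2.1095) = 2.1095
  grad(y) = 29.314, v = y - alpha*grad = 0.8988
  prox(v) = soft_thresh(0.8988, 0.0421) = 0.8567
Iteration 2: beta = 0.3333, y = 0.8567 + 0.3333*(0.8567 - 2.1095) = 0.4391
  grad(y) = 9.2693, v = y - alpha*grad = 0.0563
  prox(v) = soft_thresh(0.0563, 0.0421) = 0.0142
Iteration 3: beta = 0.5, y = 0.0142 + 0.5*(0.0142 - 0.8567) = -0.4071
  grad(y) = -0.8854, v = y - alpha*grad = -0.3705
  prox(v) = soft_thresh(-0.3705, 0.0421) = -0.3284
Iteration 4: beta = 0.6, y = -0.3284 + 0.6*(-0.3284 - 0.0142) = -0.534
  grad(y) = -2.4076, v = y - alpha*grad = -0.4345
  prox(v) = soft_thresh(-0.4345, 0.0421) = -0.3924
f(x_4) = 6*(-0.3924)^2 + 4*(-0.3924) + 1.02*|-0.3924| = -0.2455


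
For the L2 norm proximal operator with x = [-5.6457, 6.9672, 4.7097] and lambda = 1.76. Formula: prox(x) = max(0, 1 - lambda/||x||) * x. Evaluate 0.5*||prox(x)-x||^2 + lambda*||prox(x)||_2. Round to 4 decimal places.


Step 1: Compute ||x||.
||x|| = 10.129
Step 2: Compute scaling factor.
scale = max(0, 1 - 1.76/10.129) = 0.8262
Step 3: prox(x) = [-4.6647, 5.7566, 3.8914]
||prox(x)|| = 8.369
Step 4: Proximal objective.
0.5*||prox-x||^2 = 1.5488
lambda*||prox|| = 14.7294
Total = 16.2783


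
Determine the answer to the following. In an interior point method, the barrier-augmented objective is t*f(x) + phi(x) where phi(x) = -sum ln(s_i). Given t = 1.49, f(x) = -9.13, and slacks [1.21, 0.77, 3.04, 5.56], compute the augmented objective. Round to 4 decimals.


Step 1: Compute log-barrier.
ln values: [0.1906, -0.2614, 1.1119, 1.7156]
phi = -(0.1906 - 0.2614 + 1.1119 + 1.7156) = -2.7567
Step 2: Compute augmented objective.
t*f(x) = 1.49*-9.13 = -13.6037
Total = -13.6037 - 2.7567 = -16.3604


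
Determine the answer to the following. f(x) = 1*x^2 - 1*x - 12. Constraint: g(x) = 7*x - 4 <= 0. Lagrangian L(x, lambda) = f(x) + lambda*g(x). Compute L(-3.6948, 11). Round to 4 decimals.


Step 1: Evaluate f(x).
f(-3.6948) = 1*(-3.6948)^2 - 1*(-3.6948) - 12 = 5.3463
Step 2: Evaluate g(x).
g(-3.6948) = 7*-3.6948 - 4 = -29.8636
Step 3: Compute Lagrangian.
L = 5.3463 + 11*-29.8636 = -323.1533


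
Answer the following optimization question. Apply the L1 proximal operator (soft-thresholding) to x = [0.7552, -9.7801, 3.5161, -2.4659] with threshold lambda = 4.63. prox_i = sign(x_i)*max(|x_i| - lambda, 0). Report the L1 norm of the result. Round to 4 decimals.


Soft-thresholding with lambda = 4.63:
prox(0.7552) = sign(0.7552)*max(|0.7552| - 4.63, 0) = 0.0
prox(-9.7801) = sign(-9.7801)*max(|-9.7801| - 4.63, 0) = -5.1501
prox(3.5161) = sign(3.5161)*max(|3.5161| - 4.63, 0) = 0.0
prox(-2.4659) = sign(-2.4659)*max(|-2.4659| - 4.63, 0) = 0.0
prox(x) = [0.0, -5.1501, 0.0, 0.0]
||prox(x)||_1 = 0.0 + 5.1501 + 0.0 + 0.0 = 5.1501


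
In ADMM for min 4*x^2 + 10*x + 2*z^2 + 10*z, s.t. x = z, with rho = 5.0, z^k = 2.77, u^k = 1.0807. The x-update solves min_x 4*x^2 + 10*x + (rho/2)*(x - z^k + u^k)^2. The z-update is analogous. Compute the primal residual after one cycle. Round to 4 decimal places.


ADMM iteration with rho = 5.0, z^k = 2.77, u^k = 1.0807
Step 1: x-update.
Minimize 4*x^2 + 10*x + (5.0/2)*(x - 2.77 + 1.0807)^2
FOC: (2*4 + 5.0)*x = -10 + 5.0*(2.77 - 1.0807)
x^{k+1} = -0.1195
Step 2: z-update.
Minimize 2*z^2 + 10*z + (5.0/2)*(-0.1195 - z + 1.0807)^2
FOC: (2*2 + 5.0)*z = -10 + 5.0*(-0.1195 + 1.0807)
z^{k+1} = -0.5771
Step 3: u-update.
u^{k+1} = 1.0807 - 0.1195 + 0.5771 = 1.5383
Step 4: Primal residual = |-0.1195 + 0.5771| = 0.4576


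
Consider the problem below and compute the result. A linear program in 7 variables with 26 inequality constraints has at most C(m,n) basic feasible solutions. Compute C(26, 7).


Each vertex corresponds to some choice of n active constraints out of m, so the number of vertices is at most C(m, n) = m! / (n!(m-n)!).
m = 26, n = 7
Numerator: 26 * 25 * 24 * 23 * 22 * 21 * 20
Denominator: 7! = 5040
C(26, 7) = 657800


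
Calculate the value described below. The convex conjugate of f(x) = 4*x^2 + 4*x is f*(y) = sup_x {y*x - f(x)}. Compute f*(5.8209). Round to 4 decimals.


f*(y) = sup_x {y*x - a*x^2 - b*x} = sup_x {(y-b)*x - a*x^2}
FOC: (y - b) - 2a*x = 0 => x* = (y - b)/(2a)
x* = (5.8209 - 4)/(2*4) = 0.2276
f*(5.8209) = (y-b)^2/(4a) = (5.8209 - 4)^2/(4*4)
= 3.3157/16 = 0.2072


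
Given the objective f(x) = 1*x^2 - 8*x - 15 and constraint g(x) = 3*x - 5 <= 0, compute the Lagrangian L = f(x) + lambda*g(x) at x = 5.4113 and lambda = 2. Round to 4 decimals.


Step 1: Evaluate f(x).
f(5.4113) = 1*5.4113^2 - 8*5.4113 - 15 = -29.0082
Step 2: Evaluate g(x).
g(5.4113) = 3*5.4113 - 5 = 11.2339
Step 3: Compute Lagrangian.
L = -29.0082 + 2*11.2339 = -6.5404
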